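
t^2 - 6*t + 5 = (t - 5)*(t - 1)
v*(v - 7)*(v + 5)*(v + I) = v^4 - 2*v^3 + I*v^3 - 35*v^2 - 2*I*v^2 - 35*I*v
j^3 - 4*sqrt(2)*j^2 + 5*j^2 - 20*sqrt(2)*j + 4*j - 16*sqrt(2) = (j + 1)*(j + 4)*(j - 4*sqrt(2))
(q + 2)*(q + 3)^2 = q^3 + 8*q^2 + 21*q + 18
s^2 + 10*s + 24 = (s + 4)*(s + 6)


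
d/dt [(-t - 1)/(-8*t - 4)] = -1/(16*t^2 + 16*t + 4)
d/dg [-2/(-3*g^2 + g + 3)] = 2*(1 - 6*g)/(-3*g^2 + g + 3)^2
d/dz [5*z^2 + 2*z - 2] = 10*z + 2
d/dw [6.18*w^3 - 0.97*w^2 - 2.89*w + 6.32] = 18.54*w^2 - 1.94*w - 2.89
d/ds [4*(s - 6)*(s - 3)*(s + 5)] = 12*s^2 - 32*s - 108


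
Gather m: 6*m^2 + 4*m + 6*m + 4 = 6*m^2 + 10*m + 4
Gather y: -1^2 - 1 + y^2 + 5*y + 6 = y^2 + 5*y + 4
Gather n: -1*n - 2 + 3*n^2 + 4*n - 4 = 3*n^2 + 3*n - 6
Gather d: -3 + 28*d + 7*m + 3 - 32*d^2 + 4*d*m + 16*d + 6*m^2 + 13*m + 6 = -32*d^2 + d*(4*m + 44) + 6*m^2 + 20*m + 6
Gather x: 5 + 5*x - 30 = 5*x - 25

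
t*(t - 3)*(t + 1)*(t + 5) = t^4 + 3*t^3 - 13*t^2 - 15*t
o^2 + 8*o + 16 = (o + 4)^2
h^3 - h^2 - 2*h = h*(h - 2)*(h + 1)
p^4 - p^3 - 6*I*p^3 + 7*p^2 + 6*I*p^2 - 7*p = p*(p - 1)*(p - 7*I)*(p + I)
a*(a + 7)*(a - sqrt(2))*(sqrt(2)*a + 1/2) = sqrt(2)*a^4 - 3*a^3/2 + 7*sqrt(2)*a^3 - 21*a^2/2 - sqrt(2)*a^2/2 - 7*sqrt(2)*a/2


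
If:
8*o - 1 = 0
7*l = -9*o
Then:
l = -9/56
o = 1/8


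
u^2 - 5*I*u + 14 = (u - 7*I)*(u + 2*I)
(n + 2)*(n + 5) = n^2 + 7*n + 10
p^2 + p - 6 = (p - 2)*(p + 3)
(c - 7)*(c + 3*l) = c^2 + 3*c*l - 7*c - 21*l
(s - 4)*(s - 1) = s^2 - 5*s + 4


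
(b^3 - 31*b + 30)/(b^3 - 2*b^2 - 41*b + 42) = (b - 5)/(b - 7)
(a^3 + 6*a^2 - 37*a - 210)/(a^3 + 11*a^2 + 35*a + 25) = (a^2 + a - 42)/(a^2 + 6*a + 5)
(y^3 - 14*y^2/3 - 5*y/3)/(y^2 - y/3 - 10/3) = y*(-3*y^2 + 14*y + 5)/(-3*y^2 + y + 10)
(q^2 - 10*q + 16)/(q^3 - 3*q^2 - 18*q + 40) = (q - 8)/(q^2 - q - 20)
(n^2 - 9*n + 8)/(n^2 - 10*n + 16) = (n - 1)/(n - 2)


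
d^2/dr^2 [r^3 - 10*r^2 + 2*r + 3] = 6*r - 20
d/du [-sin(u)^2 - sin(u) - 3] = -sin(2*u) - cos(u)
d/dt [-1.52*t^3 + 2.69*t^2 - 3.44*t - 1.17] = -4.56*t^2 + 5.38*t - 3.44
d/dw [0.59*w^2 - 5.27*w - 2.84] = 1.18*w - 5.27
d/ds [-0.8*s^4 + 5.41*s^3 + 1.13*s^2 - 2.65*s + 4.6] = -3.2*s^3 + 16.23*s^2 + 2.26*s - 2.65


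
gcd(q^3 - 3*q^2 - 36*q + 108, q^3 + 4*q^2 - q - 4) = 1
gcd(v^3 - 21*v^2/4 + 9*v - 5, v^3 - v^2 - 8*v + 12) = v^2 - 4*v + 4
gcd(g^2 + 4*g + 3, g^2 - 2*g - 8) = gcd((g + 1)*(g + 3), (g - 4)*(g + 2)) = 1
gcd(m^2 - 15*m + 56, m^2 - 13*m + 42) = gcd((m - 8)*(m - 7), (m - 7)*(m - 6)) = m - 7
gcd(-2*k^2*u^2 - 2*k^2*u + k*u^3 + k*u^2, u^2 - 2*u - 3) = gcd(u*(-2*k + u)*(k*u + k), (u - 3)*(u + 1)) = u + 1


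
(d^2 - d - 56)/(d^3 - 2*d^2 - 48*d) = (d + 7)/(d*(d + 6))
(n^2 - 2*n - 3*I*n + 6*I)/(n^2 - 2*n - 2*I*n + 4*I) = (n - 3*I)/(n - 2*I)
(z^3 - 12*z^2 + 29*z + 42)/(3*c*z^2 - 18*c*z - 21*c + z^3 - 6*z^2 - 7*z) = (z - 6)/(3*c + z)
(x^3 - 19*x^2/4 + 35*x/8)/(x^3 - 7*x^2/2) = (x - 5/4)/x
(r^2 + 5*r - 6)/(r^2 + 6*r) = (r - 1)/r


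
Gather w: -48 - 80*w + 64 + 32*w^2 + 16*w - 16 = 32*w^2 - 64*w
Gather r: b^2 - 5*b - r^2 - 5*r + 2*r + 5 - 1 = b^2 - 5*b - r^2 - 3*r + 4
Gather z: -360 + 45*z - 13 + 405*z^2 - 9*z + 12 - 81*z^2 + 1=324*z^2 + 36*z - 360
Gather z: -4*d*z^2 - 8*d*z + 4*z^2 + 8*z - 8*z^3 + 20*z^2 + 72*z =-8*z^3 + z^2*(24 - 4*d) + z*(80 - 8*d)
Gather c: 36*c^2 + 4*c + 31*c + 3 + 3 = 36*c^2 + 35*c + 6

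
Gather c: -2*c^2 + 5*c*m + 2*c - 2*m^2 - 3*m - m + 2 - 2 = -2*c^2 + c*(5*m + 2) - 2*m^2 - 4*m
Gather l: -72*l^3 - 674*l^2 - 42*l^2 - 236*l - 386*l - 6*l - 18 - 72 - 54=-72*l^3 - 716*l^2 - 628*l - 144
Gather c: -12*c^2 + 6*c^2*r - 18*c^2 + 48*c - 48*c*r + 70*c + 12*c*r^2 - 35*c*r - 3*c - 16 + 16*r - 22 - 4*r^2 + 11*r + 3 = c^2*(6*r - 30) + c*(12*r^2 - 83*r + 115) - 4*r^2 + 27*r - 35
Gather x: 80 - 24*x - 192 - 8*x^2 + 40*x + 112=-8*x^2 + 16*x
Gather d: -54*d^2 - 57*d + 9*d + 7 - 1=-54*d^2 - 48*d + 6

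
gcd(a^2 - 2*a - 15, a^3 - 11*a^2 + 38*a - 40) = a - 5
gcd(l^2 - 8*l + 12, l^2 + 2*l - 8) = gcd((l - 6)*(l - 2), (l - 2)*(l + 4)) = l - 2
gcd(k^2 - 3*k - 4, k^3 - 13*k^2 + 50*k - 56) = k - 4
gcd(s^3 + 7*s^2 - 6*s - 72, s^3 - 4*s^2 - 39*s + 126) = s^2 + 3*s - 18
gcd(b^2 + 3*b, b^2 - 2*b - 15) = b + 3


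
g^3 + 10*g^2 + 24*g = g*(g + 4)*(g + 6)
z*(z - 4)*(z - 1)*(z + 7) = z^4 + 2*z^3 - 31*z^2 + 28*z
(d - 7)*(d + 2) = d^2 - 5*d - 14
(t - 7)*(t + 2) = t^2 - 5*t - 14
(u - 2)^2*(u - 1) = u^3 - 5*u^2 + 8*u - 4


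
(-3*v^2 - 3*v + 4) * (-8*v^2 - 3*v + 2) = 24*v^4 + 33*v^3 - 29*v^2 - 18*v + 8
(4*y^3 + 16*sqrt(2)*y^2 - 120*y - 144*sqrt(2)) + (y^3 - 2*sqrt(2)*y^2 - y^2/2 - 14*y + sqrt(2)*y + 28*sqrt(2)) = 5*y^3 - y^2/2 + 14*sqrt(2)*y^2 - 134*y + sqrt(2)*y - 116*sqrt(2)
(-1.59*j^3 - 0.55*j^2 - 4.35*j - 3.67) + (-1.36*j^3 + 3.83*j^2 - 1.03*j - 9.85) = -2.95*j^3 + 3.28*j^2 - 5.38*j - 13.52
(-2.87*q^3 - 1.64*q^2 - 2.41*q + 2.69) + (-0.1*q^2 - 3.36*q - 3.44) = -2.87*q^3 - 1.74*q^2 - 5.77*q - 0.75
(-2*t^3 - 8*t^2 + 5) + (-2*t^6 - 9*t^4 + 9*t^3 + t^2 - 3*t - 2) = -2*t^6 - 9*t^4 + 7*t^3 - 7*t^2 - 3*t + 3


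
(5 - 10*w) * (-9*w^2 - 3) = 90*w^3 - 45*w^2 + 30*w - 15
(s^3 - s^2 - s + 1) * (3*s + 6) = 3*s^4 + 3*s^3 - 9*s^2 - 3*s + 6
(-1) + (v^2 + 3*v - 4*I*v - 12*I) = v^2 + 3*v - 4*I*v - 1 - 12*I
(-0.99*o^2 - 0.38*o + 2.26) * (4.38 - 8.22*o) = 8.1378*o^3 - 1.2126*o^2 - 20.2416*o + 9.8988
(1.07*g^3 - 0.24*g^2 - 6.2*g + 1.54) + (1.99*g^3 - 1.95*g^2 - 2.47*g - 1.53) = 3.06*g^3 - 2.19*g^2 - 8.67*g + 0.01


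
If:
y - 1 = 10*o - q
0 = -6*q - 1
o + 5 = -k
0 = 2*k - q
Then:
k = -1/12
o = -59/12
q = -1/6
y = -48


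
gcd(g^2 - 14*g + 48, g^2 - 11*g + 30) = g - 6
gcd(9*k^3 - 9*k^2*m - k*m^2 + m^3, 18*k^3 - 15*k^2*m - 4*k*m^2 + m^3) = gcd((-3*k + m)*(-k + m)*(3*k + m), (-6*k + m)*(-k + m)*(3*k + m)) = 3*k^2 - 2*k*m - m^2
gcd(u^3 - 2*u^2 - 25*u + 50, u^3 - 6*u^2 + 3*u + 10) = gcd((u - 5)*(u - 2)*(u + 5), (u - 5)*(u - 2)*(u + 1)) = u^2 - 7*u + 10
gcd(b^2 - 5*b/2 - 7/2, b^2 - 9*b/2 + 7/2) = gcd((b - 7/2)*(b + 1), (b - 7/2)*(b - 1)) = b - 7/2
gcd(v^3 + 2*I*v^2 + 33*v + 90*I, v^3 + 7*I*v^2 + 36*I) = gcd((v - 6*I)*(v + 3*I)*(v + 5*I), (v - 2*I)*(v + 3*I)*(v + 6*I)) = v + 3*I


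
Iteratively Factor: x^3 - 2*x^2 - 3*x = (x - 3)*(x^2 + x) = x*(x - 3)*(x + 1)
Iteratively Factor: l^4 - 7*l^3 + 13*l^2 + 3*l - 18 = (l - 3)*(l^3 - 4*l^2 + l + 6) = (l - 3)^2*(l^2 - l - 2) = (l - 3)^2*(l + 1)*(l - 2)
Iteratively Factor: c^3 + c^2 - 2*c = (c)*(c^2 + c - 2) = c*(c + 2)*(c - 1)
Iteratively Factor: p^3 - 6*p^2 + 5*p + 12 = (p - 4)*(p^2 - 2*p - 3) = (p - 4)*(p + 1)*(p - 3)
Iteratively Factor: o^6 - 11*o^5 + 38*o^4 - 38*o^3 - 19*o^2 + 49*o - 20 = (o - 5)*(o^5 - 6*o^4 + 8*o^3 + 2*o^2 - 9*o + 4) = (o - 5)*(o - 1)*(o^4 - 5*o^3 + 3*o^2 + 5*o - 4) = (o - 5)*(o - 1)*(o + 1)*(o^3 - 6*o^2 + 9*o - 4) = (o - 5)*(o - 1)^2*(o + 1)*(o^2 - 5*o + 4) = (o - 5)*(o - 1)^3*(o + 1)*(o - 4)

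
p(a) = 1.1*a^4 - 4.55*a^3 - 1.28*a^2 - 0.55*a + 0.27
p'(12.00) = 5606.33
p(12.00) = 14756.55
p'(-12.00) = -9538.63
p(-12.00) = 30494.55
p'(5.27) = 250.86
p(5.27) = 144.34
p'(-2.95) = -224.75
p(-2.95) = 190.87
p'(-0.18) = -0.56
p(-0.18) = 0.36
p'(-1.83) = -68.54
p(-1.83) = 37.21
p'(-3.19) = -274.12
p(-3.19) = 250.61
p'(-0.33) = -1.35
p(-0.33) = 0.49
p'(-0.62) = -5.26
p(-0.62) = 1.37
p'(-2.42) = -136.65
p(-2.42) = 96.32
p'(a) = 4.4*a^3 - 13.65*a^2 - 2.56*a - 0.55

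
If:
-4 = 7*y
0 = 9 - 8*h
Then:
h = 9/8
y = -4/7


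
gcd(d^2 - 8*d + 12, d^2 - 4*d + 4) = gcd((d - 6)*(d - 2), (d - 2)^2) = d - 2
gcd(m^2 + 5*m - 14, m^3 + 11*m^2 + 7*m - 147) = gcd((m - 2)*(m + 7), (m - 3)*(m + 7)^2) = m + 7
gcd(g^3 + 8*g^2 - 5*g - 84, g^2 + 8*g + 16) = g + 4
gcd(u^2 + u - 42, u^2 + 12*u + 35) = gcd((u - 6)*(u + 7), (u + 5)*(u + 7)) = u + 7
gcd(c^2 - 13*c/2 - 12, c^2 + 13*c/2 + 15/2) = c + 3/2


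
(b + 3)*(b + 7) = b^2 + 10*b + 21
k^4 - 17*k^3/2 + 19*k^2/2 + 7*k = k*(k - 7)*(k - 2)*(k + 1/2)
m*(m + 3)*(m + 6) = m^3 + 9*m^2 + 18*m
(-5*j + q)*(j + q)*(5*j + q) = -25*j^3 - 25*j^2*q + j*q^2 + q^3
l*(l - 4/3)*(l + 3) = l^3 + 5*l^2/3 - 4*l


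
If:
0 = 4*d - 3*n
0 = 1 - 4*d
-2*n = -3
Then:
No Solution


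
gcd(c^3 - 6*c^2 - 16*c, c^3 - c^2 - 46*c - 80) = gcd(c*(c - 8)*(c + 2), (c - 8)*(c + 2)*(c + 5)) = c^2 - 6*c - 16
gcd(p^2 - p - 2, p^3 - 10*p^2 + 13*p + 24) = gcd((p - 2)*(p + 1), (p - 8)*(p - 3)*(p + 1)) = p + 1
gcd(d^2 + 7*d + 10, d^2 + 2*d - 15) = d + 5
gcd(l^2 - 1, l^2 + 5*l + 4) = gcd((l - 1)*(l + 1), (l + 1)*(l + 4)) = l + 1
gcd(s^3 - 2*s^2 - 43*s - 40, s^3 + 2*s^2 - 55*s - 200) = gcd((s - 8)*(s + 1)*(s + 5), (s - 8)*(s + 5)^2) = s^2 - 3*s - 40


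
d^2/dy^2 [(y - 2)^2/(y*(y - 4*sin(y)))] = 2*(y^2*(y - 2)^2*(4*cos(y) - 1)^2 + 2*y^2*(y - 2)*(y - 4*sin(y))*((2 - y)*sin(y) + 4*cos(y) - 1) + y^2*(y - 4*sin(y))^2 + y*(1 - 4*cos(y))*(y - 2)^2*(y - 4*sin(y)) + 2*y*(2 - y)*(y - 4*sin(y))^2 + (y - 2)^2*(y - 4*sin(y))^2)/(y^3*(y - 4*sin(y))^3)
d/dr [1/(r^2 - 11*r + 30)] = (11 - 2*r)/(r^2 - 11*r + 30)^2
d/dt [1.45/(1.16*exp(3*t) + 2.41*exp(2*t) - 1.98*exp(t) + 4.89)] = (-5.046*exp(2*t) - 6.989*exp(t) + 2.871)*exp(t)/(1.16*exp(3*t) + 2.41*exp(2*t) - 1.98*exp(t) + 4.89)^2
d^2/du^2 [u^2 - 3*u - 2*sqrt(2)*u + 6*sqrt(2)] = 2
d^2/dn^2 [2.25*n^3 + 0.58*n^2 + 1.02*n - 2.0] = 13.5*n + 1.16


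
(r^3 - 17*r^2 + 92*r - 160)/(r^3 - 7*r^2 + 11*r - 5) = (r^2 - 12*r + 32)/(r^2 - 2*r + 1)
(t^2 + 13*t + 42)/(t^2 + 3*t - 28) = (t + 6)/(t - 4)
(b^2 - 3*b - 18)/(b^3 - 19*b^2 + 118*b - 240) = (b + 3)/(b^2 - 13*b + 40)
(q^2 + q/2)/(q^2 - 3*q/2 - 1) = q/(q - 2)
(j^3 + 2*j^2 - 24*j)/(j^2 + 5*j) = (j^2 + 2*j - 24)/(j + 5)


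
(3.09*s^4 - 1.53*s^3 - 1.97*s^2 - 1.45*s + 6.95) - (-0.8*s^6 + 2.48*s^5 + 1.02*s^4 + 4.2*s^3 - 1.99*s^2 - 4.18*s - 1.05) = 0.8*s^6 - 2.48*s^5 + 2.07*s^4 - 5.73*s^3 + 0.02*s^2 + 2.73*s + 8.0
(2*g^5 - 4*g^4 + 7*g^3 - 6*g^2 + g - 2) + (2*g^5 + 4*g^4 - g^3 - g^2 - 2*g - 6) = 4*g^5 + 6*g^3 - 7*g^2 - g - 8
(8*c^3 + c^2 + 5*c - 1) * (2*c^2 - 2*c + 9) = 16*c^5 - 14*c^4 + 80*c^3 - 3*c^2 + 47*c - 9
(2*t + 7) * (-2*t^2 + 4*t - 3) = -4*t^3 - 6*t^2 + 22*t - 21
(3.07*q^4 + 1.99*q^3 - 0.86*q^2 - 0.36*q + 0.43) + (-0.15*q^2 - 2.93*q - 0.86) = 3.07*q^4 + 1.99*q^3 - 1.01*q^2 - 3.29*q - 0.43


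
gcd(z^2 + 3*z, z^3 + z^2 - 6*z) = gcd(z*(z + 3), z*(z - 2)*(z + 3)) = z^2 + 3*z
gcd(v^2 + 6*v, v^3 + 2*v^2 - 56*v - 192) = v + 6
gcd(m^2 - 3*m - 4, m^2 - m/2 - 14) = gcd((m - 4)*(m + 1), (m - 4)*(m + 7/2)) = m - 4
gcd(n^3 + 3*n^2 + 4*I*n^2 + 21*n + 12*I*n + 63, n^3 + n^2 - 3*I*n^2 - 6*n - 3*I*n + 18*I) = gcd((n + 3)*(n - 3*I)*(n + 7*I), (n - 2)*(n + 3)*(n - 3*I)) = n^2 + n*(3 - 3*I) - 9*I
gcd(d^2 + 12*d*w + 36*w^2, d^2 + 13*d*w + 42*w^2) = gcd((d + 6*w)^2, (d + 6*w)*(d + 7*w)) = d + 6*w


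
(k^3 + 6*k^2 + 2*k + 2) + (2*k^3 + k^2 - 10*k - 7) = 3*k^3 + 7*k^2 - 8*k - 5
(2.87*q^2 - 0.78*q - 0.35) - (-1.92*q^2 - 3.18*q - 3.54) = 4.79*q^2 + 2.4*q + 3.19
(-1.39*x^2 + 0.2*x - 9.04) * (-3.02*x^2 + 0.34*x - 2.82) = 4.1978*x^4 - 1.0766*x^3 + 31.2886*x^2 - 3.6376*x + 25.4928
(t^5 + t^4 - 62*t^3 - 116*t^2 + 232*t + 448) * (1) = t^5 + t^4 - 62*t^3 - 116*t^2 + 232*t + 448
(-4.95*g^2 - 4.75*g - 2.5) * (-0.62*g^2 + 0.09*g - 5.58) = 3.069*g^4 + 2.4995*g^3 + 28.7435*g^2 + 26.28*g + 13.95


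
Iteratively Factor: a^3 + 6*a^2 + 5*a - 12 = (a - 1)*(a^2 + 7*a + 12) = (a - 1)*(a + 4)*(a + 3)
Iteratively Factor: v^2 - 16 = (v - 4)*(v + 4)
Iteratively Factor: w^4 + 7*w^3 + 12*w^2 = (w + 3)*(w^3 + 4*w^2) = (w + 3)*(w + 4)*(w^2) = w*(w + 3)*(w + 4)*(w)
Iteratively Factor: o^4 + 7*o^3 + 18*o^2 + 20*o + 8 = (o + 2)*(o^3 + 5*o^2 + 8*o + 4) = (o + 2)^2*(o^2 + 3*o + 2) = (o + 1)*(o + 2)^2*(o + 2)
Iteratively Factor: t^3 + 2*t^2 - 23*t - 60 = (t + 4)*(t^2 - 2*t - 15) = (t - 5)*(t + 4)*(t + 3)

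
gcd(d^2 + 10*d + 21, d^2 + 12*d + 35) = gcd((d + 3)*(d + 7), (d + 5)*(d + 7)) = d + 7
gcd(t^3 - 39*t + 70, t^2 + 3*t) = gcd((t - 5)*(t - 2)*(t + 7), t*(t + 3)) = 1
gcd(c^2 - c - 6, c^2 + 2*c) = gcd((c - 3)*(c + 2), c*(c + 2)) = c + 2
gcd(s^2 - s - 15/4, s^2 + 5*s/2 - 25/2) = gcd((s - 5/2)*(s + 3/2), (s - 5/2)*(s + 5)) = s - 5/2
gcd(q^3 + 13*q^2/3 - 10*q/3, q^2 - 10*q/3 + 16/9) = q - 2/3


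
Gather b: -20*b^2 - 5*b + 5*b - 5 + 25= 20 - 20*b^2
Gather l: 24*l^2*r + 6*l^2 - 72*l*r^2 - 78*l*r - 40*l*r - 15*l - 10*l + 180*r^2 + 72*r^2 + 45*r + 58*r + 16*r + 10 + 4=l^2*(24*r + 6) + l*(-72*r^2 - 118*r - 25) + 252*r^2 + 119*r + 14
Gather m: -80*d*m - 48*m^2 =-80*d*m - 48*m^2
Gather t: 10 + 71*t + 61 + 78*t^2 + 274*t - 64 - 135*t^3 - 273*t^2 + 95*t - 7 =-135*t^3 - 195*t^2 + 440*t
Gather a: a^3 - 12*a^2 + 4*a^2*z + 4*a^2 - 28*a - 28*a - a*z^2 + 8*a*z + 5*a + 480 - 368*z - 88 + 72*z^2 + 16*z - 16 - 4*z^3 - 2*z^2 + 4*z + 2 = a^3 + a^2*(4*z - 8) + a*(-z^2 + 8*z - 51) - 4*z^3 + 70*z^2 - 348*z + 378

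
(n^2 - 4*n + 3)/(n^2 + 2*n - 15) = (n - 1)/(n + 5)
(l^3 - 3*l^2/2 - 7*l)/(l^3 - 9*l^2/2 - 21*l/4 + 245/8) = 4*l*(l + 2)/(4*l^2 - 4*l - 35)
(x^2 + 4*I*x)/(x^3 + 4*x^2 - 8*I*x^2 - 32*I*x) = (x + 4*I)/(x^2 + x*(4 - 8*I) - 32*I)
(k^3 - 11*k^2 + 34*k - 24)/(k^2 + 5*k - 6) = (k^2 - 10*k + 24)/(k + 6)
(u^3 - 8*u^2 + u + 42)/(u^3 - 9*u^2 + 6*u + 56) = (u - 3)/(u - 4)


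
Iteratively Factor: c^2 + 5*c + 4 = (c + 4)*(c + 1)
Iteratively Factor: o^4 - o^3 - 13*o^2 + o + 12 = (o + 3)*(o^3 - 4*o^2 - o + 4) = (o - 4)*(o + 3)*(o^2 - 1) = (o - 4)*(o + 1)*(o + 3)*(o - 1)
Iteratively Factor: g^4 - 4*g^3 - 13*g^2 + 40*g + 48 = (g + 1)*(g^3 - 5*g^2 - 8*g + 48) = (g + 1)*(g + 3)*(g^2 - 8*g + 16) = (g - 4)*(g + 1)*(g + 3)*(g - 4)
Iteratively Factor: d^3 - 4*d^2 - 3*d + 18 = (d - 3)*(d^2 - d - 6) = (d - 3)^2*(d + 2)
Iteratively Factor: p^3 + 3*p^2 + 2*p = (p)*(p^2 + 3*p + 2) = p*(p + 2)*(p + 1)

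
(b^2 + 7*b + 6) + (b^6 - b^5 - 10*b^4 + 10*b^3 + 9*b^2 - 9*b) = b^6 - b^5 - 10*b^4 + 10*b^3 + 10*b^2 - 2*b + 6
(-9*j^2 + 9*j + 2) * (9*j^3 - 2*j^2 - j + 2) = -81*j^5 + 99*j^4 + 9*j^3 - 31*j^2 + 16*j + 4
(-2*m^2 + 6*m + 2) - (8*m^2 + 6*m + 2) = -10*m^2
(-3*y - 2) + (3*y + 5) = 3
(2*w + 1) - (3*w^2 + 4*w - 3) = -3*w^2 - 2*w + 4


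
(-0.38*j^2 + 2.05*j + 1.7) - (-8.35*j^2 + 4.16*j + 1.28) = 7.97*j^2 - 2.11*j + 0.42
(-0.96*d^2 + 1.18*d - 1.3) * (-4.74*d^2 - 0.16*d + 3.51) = 4.5504*d^4 - 5.4396*d^3 + 2.6036*d^2 + 4.3498*d - 4.563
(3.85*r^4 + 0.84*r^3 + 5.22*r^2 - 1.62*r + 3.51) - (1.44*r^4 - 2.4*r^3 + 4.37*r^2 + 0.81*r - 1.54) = 2.41*r^4 + 3.24*r^3 + 0.85*r^2 - 2.43*r + 5.05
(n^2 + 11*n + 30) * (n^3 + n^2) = n^5 + 12*n^4 + 41*n^3 + 30*n^2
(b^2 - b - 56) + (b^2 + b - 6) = 2*b^2 - 62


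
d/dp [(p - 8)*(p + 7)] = 2*p - 1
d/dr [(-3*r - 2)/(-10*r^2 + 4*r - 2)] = (-15*r^2 - 20*r + 7)/(2*(25*r^4 - 20*r^3 + 14*r^2 - 4*r + 1))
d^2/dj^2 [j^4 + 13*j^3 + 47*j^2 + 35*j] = 12*j^2 + 78*j + 94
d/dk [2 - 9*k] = -9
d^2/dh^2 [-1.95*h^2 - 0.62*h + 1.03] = -3.90000000000000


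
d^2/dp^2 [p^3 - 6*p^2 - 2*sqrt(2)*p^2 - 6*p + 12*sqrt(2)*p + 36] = 6*p - 12 - 4*sqrt(2)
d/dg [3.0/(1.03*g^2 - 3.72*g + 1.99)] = (11.16 - 6.18*g)/(1.03*g^2 - 3.72*g + 1.99)^2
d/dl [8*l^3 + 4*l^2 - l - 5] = 24*l^2 + 8*l - 1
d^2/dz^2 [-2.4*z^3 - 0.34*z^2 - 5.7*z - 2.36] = -14.4*z - 0.68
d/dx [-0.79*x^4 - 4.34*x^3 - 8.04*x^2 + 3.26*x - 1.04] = -3.16*x^3 - 13.02*x^2 - 16.08*x + 3.26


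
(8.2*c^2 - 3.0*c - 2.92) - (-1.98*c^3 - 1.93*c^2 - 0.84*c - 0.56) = 1.98*c^3 + 10.13*c^2 - 2.16*c - 2.36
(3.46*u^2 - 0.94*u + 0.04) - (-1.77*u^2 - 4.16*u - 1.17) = 5.23*u^2 + 3.22*u + 1.21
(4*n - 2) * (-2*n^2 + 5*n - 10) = -8*n^3 + 24*n^2 - 50*n + 20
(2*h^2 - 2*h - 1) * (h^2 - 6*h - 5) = 2*h^4 - 14*h^3 + h^2 + 16*h + 5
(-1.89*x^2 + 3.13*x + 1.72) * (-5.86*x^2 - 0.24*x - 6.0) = 11.0754*x^4 - 17.8882*x^3 + 0.509599999999999*x^2 - 19.1928*x - 10.32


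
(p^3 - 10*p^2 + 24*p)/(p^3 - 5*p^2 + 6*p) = (p^2 - 10*p + 24)/(p^2 - 5*p + 6)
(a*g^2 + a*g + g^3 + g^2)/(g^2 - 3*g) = (a*g + a + g^2 + g)/(g - 3)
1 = 1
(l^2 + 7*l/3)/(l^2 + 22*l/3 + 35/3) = l/(l + 5)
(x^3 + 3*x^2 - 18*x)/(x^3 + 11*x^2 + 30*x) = (x - 3)/(x + 5)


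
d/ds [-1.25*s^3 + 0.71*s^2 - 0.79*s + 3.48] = -3.75*s^2 + 1.42*s - 0.79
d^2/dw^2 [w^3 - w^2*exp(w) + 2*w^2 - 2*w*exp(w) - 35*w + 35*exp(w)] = -w^2*exp(w) - 6*w*exp(w) + 6*w + 29*exp(w) + 4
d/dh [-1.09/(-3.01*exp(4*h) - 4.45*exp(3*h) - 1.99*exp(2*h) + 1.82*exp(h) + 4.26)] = (-13.1236*exp(3*h) - 14.5515*exp(2*h) - 4.3382*exp(h) + 1.9838)*exp(h)/(3.01*exp(4*h) + 4.45*exp(3*h) + 1.99*exp(2*h) - 1.82*exp(h) - 4.26)^2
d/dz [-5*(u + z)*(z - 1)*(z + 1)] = -10*u*z - 15*z^2 + 5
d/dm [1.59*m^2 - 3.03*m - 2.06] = 3.18*m - 3.03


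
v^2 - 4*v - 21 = (v - 7)*(v + 3)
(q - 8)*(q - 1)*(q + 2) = q^3 - 7*q^2 - 10*q + 16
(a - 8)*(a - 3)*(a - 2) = a^3 - 13*a^2 + 46*a - 48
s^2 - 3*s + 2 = (s - 2)*(s - 1)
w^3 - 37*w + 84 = (w - 4)*(w - 3)*(w + 7)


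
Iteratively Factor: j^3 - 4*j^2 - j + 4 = (j - 1)*(j^2 - 3*j - 4) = (j - 4)*(j - 1)*(j + 1)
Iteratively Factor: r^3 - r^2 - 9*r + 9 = (r - 1)*(r^2 - 9) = (r - 3)*(r - 1)*(r + 3)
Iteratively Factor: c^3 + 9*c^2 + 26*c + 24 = (c + 2)*(c^2 + 7*c + 12) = (c + 2)*(c + 3)*(c + 4)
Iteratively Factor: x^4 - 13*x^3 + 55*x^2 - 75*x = (x - 5)*(x^3 - 8*x^2 + 15*x) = (x - 5)*(x - 3)*(x^2 - 5*x) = x*(x - 5)*(x - 3)*(x - 5)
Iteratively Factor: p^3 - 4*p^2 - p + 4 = (p - 1)*(p^2 - 3*p - 4) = (p - 4)*(p - 1)*(p + 1)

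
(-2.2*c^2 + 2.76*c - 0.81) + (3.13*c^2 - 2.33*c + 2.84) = 0.93*c^2 + 0.43*c + 2.03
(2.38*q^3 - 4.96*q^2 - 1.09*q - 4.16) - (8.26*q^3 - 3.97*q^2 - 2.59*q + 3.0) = -5.88*q^3 - 0.99*q^2 + 1.5*q - 7.16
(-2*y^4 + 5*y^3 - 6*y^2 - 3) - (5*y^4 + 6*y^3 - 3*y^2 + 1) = -7*y^4 - y^3 - 3*y^2 - 4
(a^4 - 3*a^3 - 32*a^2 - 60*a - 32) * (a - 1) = a^5 - 4*a^4 - 29*a^3 - 28*a^2 + 28*a + 32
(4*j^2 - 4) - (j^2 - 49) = 3*j^2 + 45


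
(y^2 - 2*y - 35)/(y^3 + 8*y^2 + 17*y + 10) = (y - 7)/(y^2 + 3*y + 2)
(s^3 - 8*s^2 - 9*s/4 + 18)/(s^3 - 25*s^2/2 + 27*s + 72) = (s - 3/2)/(s - 6)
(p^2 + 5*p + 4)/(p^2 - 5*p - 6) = (p + 4)/(p - 6)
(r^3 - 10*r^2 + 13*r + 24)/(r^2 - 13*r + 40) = (r^2 - 2*r - 3)/(r - 5)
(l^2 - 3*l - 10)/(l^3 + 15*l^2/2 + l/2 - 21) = 2*(l - 5)/(2*l^2 + 11*l - 21)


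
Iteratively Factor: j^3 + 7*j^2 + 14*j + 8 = (j + 1)*(j^2 + 6*j + 8) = (j + 1)*(j + 4)*(j + 2)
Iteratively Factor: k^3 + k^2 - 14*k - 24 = (k + 2)*(k^2 - k - 12) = (k - 4)*(k + 2)*(k + 3)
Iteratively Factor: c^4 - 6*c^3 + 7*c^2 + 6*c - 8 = (c - 4)*(c^3 - 2*c^2 - c + 2) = (c - 4)*(c - 2)*(c^2 - 1) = (c - 4)*(c - 2)*(c + 1)*(c - 1)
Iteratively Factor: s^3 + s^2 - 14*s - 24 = (s + 3)*(s^2 - 2*s - 8) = (s - 4)*(s + 3)*(s + 2)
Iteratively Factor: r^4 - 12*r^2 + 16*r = (r + 4)*(r^3 - 4*r^2 + 4*r) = (r - 2)*(r + 4)*(r^2 - 2*r) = (r - 2)^2*(r + 4)*(r)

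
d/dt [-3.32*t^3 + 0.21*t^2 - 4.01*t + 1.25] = -9.96*t^2 + 0.42*t - 4.01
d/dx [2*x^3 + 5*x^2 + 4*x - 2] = 6*x^2 + 10*x + 4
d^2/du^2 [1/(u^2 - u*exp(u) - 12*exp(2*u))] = ((-u^2 + u*exp(u) + 12*exp(2*u))*(u*exp(u) + 48*exp(2*u) + 2*exp(u) - 2) - 2*(u*exp(u) - 2*u + 24*exp(2*u) + exp(u))^2)/(-u^2 + u*exp(u) + 12*exp(2*u))^3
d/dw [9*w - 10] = 9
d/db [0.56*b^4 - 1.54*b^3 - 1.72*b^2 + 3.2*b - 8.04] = 2.24*b^3 - 4.62*b^2 - 3.44*b + 3.2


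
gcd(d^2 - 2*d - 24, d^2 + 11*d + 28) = d + 4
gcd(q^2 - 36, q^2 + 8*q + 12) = q + 6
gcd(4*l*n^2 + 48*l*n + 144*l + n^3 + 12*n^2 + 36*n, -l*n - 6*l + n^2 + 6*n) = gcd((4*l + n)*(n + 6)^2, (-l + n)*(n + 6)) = n + 6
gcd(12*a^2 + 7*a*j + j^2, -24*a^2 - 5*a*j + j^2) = 3*a + j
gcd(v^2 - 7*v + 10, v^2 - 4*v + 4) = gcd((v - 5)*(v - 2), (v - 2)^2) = v - 2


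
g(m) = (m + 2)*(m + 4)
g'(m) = 2*m + 6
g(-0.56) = 4.95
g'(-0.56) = 4.88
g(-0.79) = 3.88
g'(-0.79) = 4.42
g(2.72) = 31.72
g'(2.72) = 11.44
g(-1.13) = 2.50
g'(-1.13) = 3.74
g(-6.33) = 10.09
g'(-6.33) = -6.66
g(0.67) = 12.47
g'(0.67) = 7.34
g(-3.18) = -0.97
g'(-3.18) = -0.36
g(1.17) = 16.39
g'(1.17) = 8.34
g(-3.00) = -1.00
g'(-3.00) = 0.00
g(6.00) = 80.00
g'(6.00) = 18.00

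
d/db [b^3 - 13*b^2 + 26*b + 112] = 3*b^2 - 26*b + 26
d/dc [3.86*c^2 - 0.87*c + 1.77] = 7.72*c - 0.87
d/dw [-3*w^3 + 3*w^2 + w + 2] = -9*w^2 + 6*w + 1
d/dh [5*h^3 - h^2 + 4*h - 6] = 15*h^2 - 2*h + 4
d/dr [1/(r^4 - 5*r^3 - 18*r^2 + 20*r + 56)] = (-4*r^3 + 15*r^2 + 36*r - 20)/(r^4 - 5*r^3 - 18*r^2 + 20*r + 56)^2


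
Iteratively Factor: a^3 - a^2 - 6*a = (a)*(a^2 - a - 6) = a*(a + 2)*(a - 3)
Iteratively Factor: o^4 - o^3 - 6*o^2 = (o)*(o^3 - o^2 - 6*o) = o*(o + 2)*(o^2 - 3*o) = o*(o - 3)*(o + 2)*(o)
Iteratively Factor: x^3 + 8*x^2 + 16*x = (x + 4)*(x^2 + 4*x) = x*(x + 4)*(x + 4)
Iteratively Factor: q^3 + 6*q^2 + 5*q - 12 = (q - 1)*(q^2 + 7*q + 12) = (q - 1)*(q + 4)*(q + 3)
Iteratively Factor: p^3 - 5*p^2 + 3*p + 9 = (p + 1)*(p^2 - 6*p + 9) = (p - 3)*(p + 1)*(p - 3)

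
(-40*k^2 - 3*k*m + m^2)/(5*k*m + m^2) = (-8*k + m)/m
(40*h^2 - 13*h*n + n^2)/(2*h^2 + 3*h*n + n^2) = (40*h^2 - 13*h*n + n^2)/(2*h^2 + 3*h*n + n^2)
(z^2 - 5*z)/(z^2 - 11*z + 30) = z/(z - 6)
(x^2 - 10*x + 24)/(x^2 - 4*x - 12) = (x - 4)/(x + 2)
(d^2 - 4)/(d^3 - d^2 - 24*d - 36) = (d - 2)/(d^2 - 3*d - 18)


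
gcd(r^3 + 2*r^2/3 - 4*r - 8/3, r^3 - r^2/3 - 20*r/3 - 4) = r^2 + 8*r/3 + 4/3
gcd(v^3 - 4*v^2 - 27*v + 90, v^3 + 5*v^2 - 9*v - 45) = v^2 + 2*v - 15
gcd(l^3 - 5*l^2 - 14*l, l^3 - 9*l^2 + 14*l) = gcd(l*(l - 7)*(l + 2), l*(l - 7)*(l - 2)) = l^2 - 7*l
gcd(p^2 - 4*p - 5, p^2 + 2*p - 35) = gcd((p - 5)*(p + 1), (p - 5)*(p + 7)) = p - 5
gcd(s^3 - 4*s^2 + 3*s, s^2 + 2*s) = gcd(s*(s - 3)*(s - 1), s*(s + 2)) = s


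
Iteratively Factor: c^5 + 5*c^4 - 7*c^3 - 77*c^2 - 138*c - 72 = (c + 1)*(c^4 + 4*c^3 - 11*c^2 - 66*c - 72) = (c + 1)*(c + 3)*(c^3 + c^2 - 14*c - 24) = (c - 4)*(c + 1)*(c + 3)*(c^2 + 5*c + 6) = (c - 4)*(c + 1)*(c + 3)^2*(c + 2)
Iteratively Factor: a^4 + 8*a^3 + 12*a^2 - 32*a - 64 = (a + 4)*(a^3 + 4*a^2 - 4*a - 16) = (a + 4)^2*(a^2 - 4) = (a + 2)*(a + 4)^2*(a - 2)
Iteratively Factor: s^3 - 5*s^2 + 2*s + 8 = (s + 1)*(s^2 - 6*s + 8) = (s - 4)*(s + 1)*(s - 2)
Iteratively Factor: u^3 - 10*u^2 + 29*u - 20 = (u - 4)*(u^2 - 6*u + 5) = (u - 5)*(u - 4)*(u - 1)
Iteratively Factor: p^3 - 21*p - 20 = (p - 5)*(p^2 + 5*p + 4) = (p - 5)*(p + 1)*(p + 4)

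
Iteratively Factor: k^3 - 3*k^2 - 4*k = (k)*(k^2 - 3*k - 4) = k*(k + 1)*(k - 4)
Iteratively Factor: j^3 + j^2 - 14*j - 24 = (j + 3)*(j^2 - 2*j - 8) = (j - 4)*(j + 3)*(j + 2)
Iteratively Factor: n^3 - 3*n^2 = (n - 3)*(n^2) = n*(n - 3)*(n)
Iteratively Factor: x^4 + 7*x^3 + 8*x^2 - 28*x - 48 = (x + 2)*(x^3 + 5*x^2 - 2*x - 24) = (x + 2)*(x + 4)*(x^2 + x - 6) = (x + 2)*(x + 3)*(x + 4)*(x - 2)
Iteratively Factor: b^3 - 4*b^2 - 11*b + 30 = (b - 5)*(b^2 + b - 6) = (b - 5)*(b - 2)*(b + 3)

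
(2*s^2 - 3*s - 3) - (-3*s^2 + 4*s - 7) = 5*s^2 - 7*s + 4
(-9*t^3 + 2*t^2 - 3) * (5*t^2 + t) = -45*t^5 + t^4 + 2*t^3 - 15*t^2 - 3*t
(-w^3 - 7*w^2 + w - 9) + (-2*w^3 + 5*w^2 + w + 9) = -3*w^3 - 2*w^2 + 2*w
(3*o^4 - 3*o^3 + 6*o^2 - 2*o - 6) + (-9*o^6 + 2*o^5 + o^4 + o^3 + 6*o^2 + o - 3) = -9*o^6 + 2*o^5 + 4*o^4 - 2*o^3 + 12*o^2 - o - 9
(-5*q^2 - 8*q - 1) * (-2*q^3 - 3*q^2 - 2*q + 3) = 10*q^5 + 31*q^4 + 36*q^3 + 4*q^2 - 22*q - 3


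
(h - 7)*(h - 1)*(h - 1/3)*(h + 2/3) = h^4 - 23*h^3/3 + 37*h^2/9 + 37*h/9 - 14/9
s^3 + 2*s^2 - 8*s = s*(s - 2)*(s + 4)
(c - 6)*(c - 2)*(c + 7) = c^3 - c^2 - 44*c + 84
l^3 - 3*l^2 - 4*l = l*(l - 4)*(l + 1)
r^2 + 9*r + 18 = (r + 3)*(r + 6)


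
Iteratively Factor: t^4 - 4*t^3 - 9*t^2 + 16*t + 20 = (t + 2)*(t^3 - 6*t^2 + 3*t + 10) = (t + 1)*(t + 2)*(t^2 - 7*t + 10) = (t - 2)*(t + 1)*(t + 2)*(t - 5)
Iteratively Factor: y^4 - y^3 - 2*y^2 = (y)*(y^3 - y^2 - 2*y) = y*(y - 2)*(y^2 + y) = y^2*(y - 2)*(y + 1)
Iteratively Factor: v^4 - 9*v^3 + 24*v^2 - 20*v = (v)*(v^3 - 9*v^2 + 24*v - 20) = v*(v - 5)*(v^2 - 4*v + 4) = v*(v - 5)*(v - 2)*(v - 2)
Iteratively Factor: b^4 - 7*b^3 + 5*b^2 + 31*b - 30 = (b + 2)*(b^3 - 9*b^2 + 23*b - 15) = (b - 1)*(b + 2)*(b^2 - 8*b + 15) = (b - 3)*(b - 1)*(b + 2)*(b - 5)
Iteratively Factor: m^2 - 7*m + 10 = (m - 2)*(m - 5)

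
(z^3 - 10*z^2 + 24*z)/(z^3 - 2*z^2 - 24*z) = (z - 4)/(z + 4)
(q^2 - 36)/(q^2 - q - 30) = (q + 6)/(q + 5)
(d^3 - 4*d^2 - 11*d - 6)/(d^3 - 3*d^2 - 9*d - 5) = (d - 6)/(d - 5)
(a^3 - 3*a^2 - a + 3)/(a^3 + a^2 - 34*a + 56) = (a^3 - 3*a^2 - a + 3)/(a^3 + a^2 - 34*a + 56)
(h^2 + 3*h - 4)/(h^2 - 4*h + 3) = (h + 4)/(h - 3)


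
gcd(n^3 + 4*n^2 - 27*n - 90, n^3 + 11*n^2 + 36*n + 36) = n^2 + 9*n + 18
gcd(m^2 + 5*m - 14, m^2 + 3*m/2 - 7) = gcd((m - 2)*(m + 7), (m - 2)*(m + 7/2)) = m - 2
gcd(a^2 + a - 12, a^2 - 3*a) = a - 3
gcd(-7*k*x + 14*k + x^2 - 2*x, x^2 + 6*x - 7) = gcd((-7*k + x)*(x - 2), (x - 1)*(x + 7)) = 1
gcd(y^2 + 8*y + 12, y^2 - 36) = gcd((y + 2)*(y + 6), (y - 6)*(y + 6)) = y + 6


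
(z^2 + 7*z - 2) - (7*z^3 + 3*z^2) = -7*z^3 - 2*z^2 + 7*z - 2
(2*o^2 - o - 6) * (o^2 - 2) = 2*o^4 - o^3 - 10*o^2 + 2*o + 12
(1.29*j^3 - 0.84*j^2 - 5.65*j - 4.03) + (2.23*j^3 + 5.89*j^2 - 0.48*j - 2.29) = 3.52*j^3 + 5.05*j^2 - 6.13*j - 6.32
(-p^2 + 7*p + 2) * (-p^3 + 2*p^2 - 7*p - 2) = p^5 - 9*p^4 + 19*p^3 - 43*p^2 - 28*p - 4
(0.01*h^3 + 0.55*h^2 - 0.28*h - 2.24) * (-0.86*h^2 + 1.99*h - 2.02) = -0.0086*h^5 - 0.4531*h^4 + 1.3151*h^3 + 0.2582*h^2 - 3.892*h + 4.5248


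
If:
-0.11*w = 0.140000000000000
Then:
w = -1.27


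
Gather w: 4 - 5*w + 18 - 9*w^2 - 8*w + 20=-9*w^2 - 13*w + 42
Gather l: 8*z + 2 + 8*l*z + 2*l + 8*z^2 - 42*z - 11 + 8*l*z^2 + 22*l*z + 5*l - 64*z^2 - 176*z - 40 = l*(8*z^2 + 30*z + 7) - 56*z^2 - 210*z - 49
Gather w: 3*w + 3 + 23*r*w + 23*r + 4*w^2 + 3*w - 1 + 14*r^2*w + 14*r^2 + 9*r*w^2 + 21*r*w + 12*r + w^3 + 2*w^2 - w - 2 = 14*r^2 + 35*r + w^3 + w^2*(9*r + 6) + w*(14*r^2 + 44*r + 5)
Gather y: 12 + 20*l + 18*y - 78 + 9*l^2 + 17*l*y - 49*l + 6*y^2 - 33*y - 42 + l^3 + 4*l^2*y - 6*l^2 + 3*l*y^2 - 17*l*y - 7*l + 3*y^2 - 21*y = l^3 + 3*l^2 - 36*l + y^2*(3*l + 9) + y*(4*l^2 - 36) - 108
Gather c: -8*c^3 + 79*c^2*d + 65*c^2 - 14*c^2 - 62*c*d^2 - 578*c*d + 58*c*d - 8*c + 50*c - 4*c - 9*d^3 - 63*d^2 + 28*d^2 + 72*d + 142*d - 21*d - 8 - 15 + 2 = -8*c^3 + c^2*(79*d + 51) + c*(-62*d^2 - 520*d + 38) - 9*d^3 - 35*d^2 + 193*d - 21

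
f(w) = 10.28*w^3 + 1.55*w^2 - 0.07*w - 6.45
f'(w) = 30.84*w^2 + 3.1*w - 0.07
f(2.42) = 148.15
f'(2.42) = 188.04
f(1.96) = 76.77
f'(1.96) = 124.48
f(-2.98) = -264.52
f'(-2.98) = 264.56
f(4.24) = 804.71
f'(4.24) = 567.50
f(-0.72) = -9.43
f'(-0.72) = 13.69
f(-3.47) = -417.06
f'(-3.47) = 360.51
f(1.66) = 44.73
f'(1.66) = 90.06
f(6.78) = 3268.25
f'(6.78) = 1438.61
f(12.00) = 17979.75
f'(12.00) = 4478.09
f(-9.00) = -7374.39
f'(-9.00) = 2470.07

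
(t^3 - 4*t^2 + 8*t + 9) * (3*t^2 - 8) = 3*t^5 - 12*t^4 + 16*t^3 + 59*t^2 - 64*t - 72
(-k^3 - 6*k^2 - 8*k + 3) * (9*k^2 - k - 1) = -9*k^5 - 53*k^4 - 65*k^3 + 41*k^2 + 5*k - 3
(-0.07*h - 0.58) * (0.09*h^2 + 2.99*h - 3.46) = -0.0063*h^3 - 0.2615*h^2 - 1.492*h + 2.0068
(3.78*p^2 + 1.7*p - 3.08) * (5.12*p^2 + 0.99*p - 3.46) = 19.3536*p^4 + 12.4462*p^3 - 27.1654*p^2 - 8.9312*p + 10.6568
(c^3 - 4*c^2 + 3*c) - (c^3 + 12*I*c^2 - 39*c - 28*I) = -4*c^2 - 12*I*c^2 + 42*c + 28*I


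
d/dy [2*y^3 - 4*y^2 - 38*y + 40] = 6*y^2 - 8*y - 38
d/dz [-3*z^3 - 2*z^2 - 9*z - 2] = -9*z^2 - 4*z - 9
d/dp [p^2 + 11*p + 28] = 2*p + 11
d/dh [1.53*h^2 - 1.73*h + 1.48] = 3.06*h - 1.73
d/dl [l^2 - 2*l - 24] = 2*l - 2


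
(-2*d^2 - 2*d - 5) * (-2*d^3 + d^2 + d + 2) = 4*d^5 + 2*d^4 + 6*d^3 - 11*d^2 - 9*d - 10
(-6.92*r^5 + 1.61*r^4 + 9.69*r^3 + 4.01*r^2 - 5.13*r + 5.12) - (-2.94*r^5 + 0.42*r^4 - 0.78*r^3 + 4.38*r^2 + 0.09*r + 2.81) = -3.98*r^5 + 1.19*r^4 + 10.47*r^3 - 0.37*r^2 - 5.22*r + 2.31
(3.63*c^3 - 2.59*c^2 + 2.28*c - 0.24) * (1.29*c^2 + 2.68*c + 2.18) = 4.6827*c^5 + 6.3873*c^4 + 3.9134*c^3 + 0.1546*c^2 + 4.3272*c - 0.5232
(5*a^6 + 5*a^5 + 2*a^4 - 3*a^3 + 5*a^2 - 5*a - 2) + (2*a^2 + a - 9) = 5*a^6 + 5*a^5 + 2*a^4 - 3*a^3 + 7*a^2 - 4*a - 11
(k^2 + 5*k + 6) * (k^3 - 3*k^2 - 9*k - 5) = k^5 + 2*k^4 - 18*k^3 - 68*k^2 - 79*k - 30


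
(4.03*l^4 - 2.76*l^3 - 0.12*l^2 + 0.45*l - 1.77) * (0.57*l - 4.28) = 2.2971*l^5 - 18.8216*l^4 + 11.7444*l^3 + 0.7701*l^2 - 2.9349*l + 7.5756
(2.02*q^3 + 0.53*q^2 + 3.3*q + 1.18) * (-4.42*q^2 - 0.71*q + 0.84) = -8.9284*q^5 - 3.7768*q^4 - 13.2655*q^3 - 7.1134*q^2 + 1.9342*q + 0.9912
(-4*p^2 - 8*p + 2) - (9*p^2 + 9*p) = -13*p^2 - 17*p + 2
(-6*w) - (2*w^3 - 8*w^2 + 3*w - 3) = -2*w^3 + 8*w^2 - 9*w + 3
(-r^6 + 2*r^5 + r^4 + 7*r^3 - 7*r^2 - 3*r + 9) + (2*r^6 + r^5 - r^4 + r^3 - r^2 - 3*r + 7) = r^6 + 3*r^5 + 8*r^3 - 8*r^2 - 6*r + 16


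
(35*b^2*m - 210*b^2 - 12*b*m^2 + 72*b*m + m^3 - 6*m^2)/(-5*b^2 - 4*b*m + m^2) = (-7*b*m + 42*b + m^2 - 6*m)/(b + m)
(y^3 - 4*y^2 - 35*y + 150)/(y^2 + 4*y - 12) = (y^2 - 10*y + 25)/(y - 2)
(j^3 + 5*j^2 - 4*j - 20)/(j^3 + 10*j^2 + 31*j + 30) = (j - 2)/(j + 3)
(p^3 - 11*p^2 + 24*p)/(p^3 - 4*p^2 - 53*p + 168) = p/(p + 7)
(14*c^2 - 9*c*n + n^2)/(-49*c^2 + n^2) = (-2*c + n)/(7*c + n)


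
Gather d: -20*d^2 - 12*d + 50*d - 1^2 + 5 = -20*d^2 + 38*d + 4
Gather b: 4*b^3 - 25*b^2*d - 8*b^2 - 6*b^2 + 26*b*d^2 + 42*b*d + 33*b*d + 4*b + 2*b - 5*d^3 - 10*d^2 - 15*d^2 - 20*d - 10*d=4*b^3 + b^2*(-25*d - 14) + b*(26*d^2 + 75*d + 6) - 5*d^3 - 25*d^2 - 30*d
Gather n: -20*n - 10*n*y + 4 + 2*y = n*(-10*y - 20) + 2*y + 4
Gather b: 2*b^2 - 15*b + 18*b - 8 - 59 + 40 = 2*b^2 + 3*b - 27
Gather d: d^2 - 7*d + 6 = d^2 - 7*d + 6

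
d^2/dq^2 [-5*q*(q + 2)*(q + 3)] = -30*q - 50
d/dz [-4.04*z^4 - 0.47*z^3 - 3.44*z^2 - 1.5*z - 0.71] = -16.16*z^3 - 1.41*z^2 - 6.88*z - 1.5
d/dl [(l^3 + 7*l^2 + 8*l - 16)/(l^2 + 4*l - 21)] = (l^4 + 8*l^3 - 43*l^2 - 262*l - 104)/(l^4 + 8*l^3 - 26*l^2 - 168*l + 441)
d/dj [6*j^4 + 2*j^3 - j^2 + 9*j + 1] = 24*j^3 + 6*j^2 - 2*j + 9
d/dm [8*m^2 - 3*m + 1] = 16*m - 3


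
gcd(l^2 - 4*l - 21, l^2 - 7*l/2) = 1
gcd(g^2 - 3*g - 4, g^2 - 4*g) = g - 4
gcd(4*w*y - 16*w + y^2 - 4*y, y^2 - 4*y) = y - 4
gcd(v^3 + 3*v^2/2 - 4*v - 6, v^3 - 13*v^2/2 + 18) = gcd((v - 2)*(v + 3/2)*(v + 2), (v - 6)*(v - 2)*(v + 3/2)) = v^2 - v/2 - 3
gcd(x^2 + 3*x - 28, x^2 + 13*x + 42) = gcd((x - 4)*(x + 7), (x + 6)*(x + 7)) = x + 7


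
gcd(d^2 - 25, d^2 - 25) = d^2 - 25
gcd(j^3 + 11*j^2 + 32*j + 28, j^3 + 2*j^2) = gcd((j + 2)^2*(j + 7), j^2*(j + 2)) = j + 2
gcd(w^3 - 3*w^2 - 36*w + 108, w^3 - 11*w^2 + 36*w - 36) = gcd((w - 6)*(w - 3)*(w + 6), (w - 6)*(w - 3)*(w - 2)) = w^2 - 9*w + 18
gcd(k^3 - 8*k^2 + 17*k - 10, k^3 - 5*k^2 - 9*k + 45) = k - 5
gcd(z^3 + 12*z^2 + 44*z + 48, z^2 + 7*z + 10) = z + 2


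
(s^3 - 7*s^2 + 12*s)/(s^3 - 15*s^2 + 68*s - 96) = s/(s - 8)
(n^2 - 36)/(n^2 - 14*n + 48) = (n + 6)/(n - 8)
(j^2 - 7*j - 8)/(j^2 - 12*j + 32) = (j + 1)/(j - 4)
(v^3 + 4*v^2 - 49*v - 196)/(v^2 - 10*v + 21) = (v^2 + 11*v + 28)/(v - 3)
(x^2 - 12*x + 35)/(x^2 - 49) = (x - 5)/(x + 7)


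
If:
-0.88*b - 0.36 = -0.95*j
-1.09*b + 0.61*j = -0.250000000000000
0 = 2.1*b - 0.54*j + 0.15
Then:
No Solution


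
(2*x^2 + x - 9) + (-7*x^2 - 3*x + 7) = -5*x^2 - 2*x - 2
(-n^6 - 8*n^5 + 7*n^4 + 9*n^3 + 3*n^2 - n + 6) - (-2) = -n^6 - 8*n^5 + 7*n^4 + 9*n^3 + 3*n^2 - n + 8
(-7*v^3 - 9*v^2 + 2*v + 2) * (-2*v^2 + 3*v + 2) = 14*v^5 - 3*v^4 - 45*v^3 - 16*v^2 + 10*v + 4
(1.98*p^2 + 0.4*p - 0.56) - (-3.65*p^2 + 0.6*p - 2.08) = 5.63*p^2 - 0.2*p + 1.52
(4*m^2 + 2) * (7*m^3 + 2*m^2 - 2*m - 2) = 28*m^5 + 8*m^4 + 6*m^3 - 4*m^2 - 4*m - 4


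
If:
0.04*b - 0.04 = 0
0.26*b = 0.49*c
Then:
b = 1.00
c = 0.53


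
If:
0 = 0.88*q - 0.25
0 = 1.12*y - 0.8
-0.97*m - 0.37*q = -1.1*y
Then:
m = 0.70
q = 0.28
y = 0.71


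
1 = 1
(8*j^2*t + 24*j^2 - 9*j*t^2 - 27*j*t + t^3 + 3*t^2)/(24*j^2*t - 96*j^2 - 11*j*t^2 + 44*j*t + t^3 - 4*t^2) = (-j*t - 3*j + t^2 + 3*t)/(-3*j*t + 12*j + t^2 - 4*t)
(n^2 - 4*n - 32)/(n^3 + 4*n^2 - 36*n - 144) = (n - 8)/(n^2 - 36)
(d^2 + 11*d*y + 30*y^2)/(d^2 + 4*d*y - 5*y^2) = (-d - 6*y)/(-d + y)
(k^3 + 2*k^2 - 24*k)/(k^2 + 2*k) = (k^2 + 2*k - 24)/(k + 2)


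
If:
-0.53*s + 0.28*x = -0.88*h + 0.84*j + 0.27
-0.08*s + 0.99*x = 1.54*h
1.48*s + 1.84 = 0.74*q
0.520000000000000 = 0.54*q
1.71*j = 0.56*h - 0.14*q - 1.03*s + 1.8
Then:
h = 1.04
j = 1.77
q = 0.96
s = -0.76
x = 1.56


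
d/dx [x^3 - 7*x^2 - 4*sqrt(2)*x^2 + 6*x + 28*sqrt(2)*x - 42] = 3*x^2 - 14*x - 8*sqrt(2)*x + 6 + 28*sqrt(2)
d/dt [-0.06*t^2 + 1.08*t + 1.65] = 1.08 - 0.12*t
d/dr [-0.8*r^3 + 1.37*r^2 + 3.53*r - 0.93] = -2.4*r^2 + 2.74*r + 3.53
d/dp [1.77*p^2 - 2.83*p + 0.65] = 3.54*p - 2.83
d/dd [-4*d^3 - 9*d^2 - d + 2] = -12*d^2 - 18*d - 1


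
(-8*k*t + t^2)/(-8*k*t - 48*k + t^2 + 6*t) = t/(t + 6)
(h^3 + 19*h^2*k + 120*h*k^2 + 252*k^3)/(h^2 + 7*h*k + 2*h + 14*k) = (h^2 + 12*h*k + 36*k^2)/(h + 2)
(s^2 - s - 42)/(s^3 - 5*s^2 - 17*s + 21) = (s + 6)/(s^2 + 2*s - 3)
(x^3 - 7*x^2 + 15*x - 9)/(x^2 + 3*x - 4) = (x^2 - 6*x + 9)/(x + 4)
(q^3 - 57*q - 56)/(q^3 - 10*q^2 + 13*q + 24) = (q + 7)/(q - 3)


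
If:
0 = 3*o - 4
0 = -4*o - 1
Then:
No Solution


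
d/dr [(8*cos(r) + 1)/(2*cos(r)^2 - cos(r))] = (16*sin(r) - sin(r)/cos(r)^2 + 4*tan(r))/(2*cos(r) - 1)^2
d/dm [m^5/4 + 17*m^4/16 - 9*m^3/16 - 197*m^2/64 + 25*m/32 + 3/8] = 5*m^4/4 + 17*m^3/4 - 27*m^2/16 - 197*m/32 + 25/32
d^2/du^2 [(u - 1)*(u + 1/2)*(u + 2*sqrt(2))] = 6*u - 1 + 4*sqrt(2)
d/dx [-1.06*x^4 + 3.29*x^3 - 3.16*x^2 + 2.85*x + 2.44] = -4.24*x^3 + 9.87*x^2 - 6.32*x + 2.85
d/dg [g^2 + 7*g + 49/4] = 2*g + 7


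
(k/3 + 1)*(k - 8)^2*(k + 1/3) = k^4/3 - 38*k^3/9 + 35*k^2/9 + 592*k/9 + 64/3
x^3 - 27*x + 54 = (x - 3)^2*(x + 6)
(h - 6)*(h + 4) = h^2 - 2*h - 24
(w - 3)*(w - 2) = w^2 - 5*w + 6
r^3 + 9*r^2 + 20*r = r*(r + 4)*(r + 5)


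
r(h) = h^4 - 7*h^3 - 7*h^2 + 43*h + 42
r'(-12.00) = -9725.00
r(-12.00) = 31350.00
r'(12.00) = 3763.00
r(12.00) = 8190.00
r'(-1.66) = -9.92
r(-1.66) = -9.06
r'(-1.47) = 5.50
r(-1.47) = -9.43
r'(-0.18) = 44.82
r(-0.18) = 34.08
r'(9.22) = 1263.85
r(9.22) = 1583.39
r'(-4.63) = -739.37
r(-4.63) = 847.16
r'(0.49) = 31.57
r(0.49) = 60.62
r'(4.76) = -68.05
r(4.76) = -153.51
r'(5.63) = 12.36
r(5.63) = -182.27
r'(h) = 4*h^3 - 21*h^2 - 14*h + 43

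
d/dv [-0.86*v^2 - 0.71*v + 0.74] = -1.72*v - 0.71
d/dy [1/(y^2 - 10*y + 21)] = 2*(5 - y)/(y^2 - 10*y + 21)^2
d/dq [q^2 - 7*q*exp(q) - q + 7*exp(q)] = -7*q*exp(q) + 2*q - 1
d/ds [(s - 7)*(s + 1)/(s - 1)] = (s^2 - 2*s + 13)/(s^2 - 2*s + 1)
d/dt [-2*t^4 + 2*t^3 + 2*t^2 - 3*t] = -8*t^3 + 6*t^2 + 4*t - 3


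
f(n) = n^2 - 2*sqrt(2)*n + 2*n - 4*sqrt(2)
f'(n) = 2*n - 2*sqrt(2) + 2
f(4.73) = 12.80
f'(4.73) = 8.63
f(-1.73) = -1.23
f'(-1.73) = -4.29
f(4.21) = 8.58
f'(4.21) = 7.59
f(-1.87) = -0.61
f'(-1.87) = -4.57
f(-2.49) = 2.61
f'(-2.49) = -5.81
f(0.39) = -5.83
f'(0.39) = -0.05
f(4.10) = 7.76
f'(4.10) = 7.37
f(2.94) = 0.55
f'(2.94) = 5.05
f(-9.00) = 82.80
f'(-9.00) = -18.83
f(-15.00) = 231.77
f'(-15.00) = -30.83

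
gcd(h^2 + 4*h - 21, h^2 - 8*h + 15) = h - 3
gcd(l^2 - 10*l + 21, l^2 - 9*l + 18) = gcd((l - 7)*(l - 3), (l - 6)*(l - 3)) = l - 3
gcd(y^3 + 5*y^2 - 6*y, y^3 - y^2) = y^2 - y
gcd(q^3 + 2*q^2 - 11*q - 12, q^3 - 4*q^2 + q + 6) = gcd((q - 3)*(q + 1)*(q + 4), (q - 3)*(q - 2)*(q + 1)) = q^2 - 2*q - 3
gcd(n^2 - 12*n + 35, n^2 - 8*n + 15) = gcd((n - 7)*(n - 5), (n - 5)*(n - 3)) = n - 5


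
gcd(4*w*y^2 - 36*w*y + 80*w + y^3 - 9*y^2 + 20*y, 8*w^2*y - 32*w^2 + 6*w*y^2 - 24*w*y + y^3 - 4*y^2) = 4*w*y - 16*w + y^2 - 4*y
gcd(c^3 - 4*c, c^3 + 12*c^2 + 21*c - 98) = c - 2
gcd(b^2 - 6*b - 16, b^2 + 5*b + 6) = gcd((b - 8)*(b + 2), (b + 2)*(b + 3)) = b + 2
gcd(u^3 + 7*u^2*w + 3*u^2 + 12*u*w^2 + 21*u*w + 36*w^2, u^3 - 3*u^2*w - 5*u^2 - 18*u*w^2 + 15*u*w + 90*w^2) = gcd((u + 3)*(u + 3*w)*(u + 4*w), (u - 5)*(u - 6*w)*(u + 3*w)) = u + 3*w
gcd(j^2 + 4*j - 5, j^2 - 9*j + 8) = j - 1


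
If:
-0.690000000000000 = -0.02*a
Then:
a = 34.50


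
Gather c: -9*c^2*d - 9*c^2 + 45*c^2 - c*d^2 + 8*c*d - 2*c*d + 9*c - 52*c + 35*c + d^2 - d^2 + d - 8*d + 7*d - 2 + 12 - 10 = c^2*(36 - 9*d) + c*(-d^2 + 6*d - 8)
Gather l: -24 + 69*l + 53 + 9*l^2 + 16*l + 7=9*l^2 + 85*l + 36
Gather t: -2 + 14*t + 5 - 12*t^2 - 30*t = -12*t^2 - 16*t + 3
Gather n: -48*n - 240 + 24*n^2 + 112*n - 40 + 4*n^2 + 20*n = 28*n^2 + 84*n - 280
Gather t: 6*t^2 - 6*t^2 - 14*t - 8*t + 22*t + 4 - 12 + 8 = 0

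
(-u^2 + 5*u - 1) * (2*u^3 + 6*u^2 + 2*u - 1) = -2*u^5 + 4*u^4 + 26*u^3 + 5*u^2 - 7*u + 1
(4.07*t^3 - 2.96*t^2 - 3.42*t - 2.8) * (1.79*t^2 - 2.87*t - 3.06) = 7.2853*t^5 - 16.9793*t^4 - 10.0808*t^3 + 13.861*t^2 + 18.5012*t + 8.568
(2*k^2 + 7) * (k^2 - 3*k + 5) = 2*k^4 - 6*k^3 + 17*k^2 - 21*k + 35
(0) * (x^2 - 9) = 0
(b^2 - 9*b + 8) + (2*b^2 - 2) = 3*b^2 - 9*b + 6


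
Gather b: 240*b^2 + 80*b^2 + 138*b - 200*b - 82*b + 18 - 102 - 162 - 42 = 320*b^2 - 144*b - 288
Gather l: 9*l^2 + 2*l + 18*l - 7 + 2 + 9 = 9*l^2 + 20*l + 4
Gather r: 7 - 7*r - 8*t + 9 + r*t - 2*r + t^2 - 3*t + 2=r*(t - 9) + t^2 - 11*t + 18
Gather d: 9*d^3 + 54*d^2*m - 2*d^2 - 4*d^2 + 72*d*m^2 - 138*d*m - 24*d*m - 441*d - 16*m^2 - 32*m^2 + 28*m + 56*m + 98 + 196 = 9*d^3 + d^2*(54*m - 6) + d*(72*m^2 - 162*m - 441) - 48*m^2 + 84*m + 294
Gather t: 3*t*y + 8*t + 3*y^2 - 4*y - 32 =t*(3*y + 8) + 3*y^2 - 4*y - 32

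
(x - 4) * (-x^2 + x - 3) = -x^3 + 5*x^2 - 7*x + 12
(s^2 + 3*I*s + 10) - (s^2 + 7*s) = -7*s + 3*I*s + 10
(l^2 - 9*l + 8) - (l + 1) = l^2 - 10*l + 7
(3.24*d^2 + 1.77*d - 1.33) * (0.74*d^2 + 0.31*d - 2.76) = 2.3976*d^4 + 2.3142*d^3 - 9.3779*d^2 - 5.2975*d + 3.6708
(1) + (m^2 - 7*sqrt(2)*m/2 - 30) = m^2 - 7*sqrt(2)*m/2 - 29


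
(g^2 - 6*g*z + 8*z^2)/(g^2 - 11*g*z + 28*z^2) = (-g + 2*z)/(-g + 7*z)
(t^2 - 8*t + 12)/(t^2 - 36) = (t - 2)/(t + 6)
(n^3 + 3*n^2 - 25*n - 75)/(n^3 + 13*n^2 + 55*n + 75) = (n - 5)/(n + 5)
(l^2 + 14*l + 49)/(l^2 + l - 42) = (l + 7)/(l - 6)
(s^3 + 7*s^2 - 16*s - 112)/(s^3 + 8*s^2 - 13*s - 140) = (s + 4)/(s + 5)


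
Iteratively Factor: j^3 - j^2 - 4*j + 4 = (j - 2)*(j^2 + j - 2) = (j - 2)*(j + 2)*(j - 1)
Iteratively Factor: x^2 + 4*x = (x + 4)*(x)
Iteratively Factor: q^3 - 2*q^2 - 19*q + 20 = (q - 1)*(q^2 - q - 20) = (q - 1)*(q + 4)*(q - 5)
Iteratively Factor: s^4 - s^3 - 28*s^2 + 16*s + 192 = (s - 4)*(s^3 + 3*s^2 - 16*s - 48) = (s - 4)*(s + 4)*(s^2 - s - 12) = (s - 4)*(s + 3)*(s + 4)*(s - 4)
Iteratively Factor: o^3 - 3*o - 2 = (o + 1)*(o^2 - o - 2) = (o + 1)^2*(o - 2)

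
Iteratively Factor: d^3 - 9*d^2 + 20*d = (d - 4)*(d^2 - 5*d) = (d - 5)*(d - 4)*(d)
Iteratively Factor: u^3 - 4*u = (u + 2)*(u^2 - 2*u) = u*(u + 2)*(u - 2)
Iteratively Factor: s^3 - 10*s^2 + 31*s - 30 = (s - 5)*(s^2 - 5*s + 6) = (s - 5)*(s - 3)*(s - 2)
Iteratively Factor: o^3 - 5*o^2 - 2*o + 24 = (o - 3)*(o^2 - 2*o - 8) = (o - 3)*(o + 2)*(o - 4)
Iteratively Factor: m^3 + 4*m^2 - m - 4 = (m + 1)*(m^2 + 3*m - 4) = (m + 1)*(m + 4)*(m - 1)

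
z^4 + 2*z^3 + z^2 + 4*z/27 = z*(z + 1/3)^2*(z + 4/3)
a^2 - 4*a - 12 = (a - 6)*(a + 2)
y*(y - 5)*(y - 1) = y^3 - 6*y^2 + 5*y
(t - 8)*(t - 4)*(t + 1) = t^3 - 11*t^2 + 20*t + 32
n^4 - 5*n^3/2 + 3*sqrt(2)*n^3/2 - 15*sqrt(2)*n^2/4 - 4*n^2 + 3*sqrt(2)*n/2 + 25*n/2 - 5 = (n - 2)*(n - 1/2)*(n - sqrt(2))*(n + 5*sqrt(2)/2)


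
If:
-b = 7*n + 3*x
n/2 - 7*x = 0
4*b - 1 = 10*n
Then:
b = 101/544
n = -7/272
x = -1/544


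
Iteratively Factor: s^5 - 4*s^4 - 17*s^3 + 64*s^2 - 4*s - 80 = (s - 2)*(s^4 - 2*s^3 - 21*s^2 + 22*s + 40) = (s - 2)*(s + 4)*(s^3 - 6*s^2 + 3*s + 10) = (s - 2)^2*(s + 4)*(s^2 - 4*s - 5) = (s - 5)*(s - 2)^2*(s + 4)*(s + 1)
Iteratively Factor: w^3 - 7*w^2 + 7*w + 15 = (w - 5)*(w^2 - 2*w - 3) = (w - 5)*(w + 1)*(w - 3)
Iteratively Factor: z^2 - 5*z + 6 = (z - 3)*(z - 2)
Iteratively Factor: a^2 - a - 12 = (a - 4)*(a + 3)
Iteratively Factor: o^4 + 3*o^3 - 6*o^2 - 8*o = (o + 1)*(o^3 + 2*o^2 - 8*o) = (o + 1)*(o + 4)*(o^2 - 2*o) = o*(o + 1)*(o + 4)*(o - 2)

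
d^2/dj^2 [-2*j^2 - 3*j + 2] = -4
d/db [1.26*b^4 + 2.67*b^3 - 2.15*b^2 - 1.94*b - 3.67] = 5.04*b^3 + 8.01*b^2 - 4.3*b - 1.94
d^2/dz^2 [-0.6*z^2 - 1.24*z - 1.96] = -1.20000000000000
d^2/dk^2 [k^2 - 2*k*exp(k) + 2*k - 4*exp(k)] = -2*k*exp(k) - 8*exp(k) + 2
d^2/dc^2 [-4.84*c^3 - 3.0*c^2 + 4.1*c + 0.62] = -29.04*c - 6.0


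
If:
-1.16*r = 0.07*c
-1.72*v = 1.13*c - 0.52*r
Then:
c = -1.48099762470309*v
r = 0.0893705463182898*v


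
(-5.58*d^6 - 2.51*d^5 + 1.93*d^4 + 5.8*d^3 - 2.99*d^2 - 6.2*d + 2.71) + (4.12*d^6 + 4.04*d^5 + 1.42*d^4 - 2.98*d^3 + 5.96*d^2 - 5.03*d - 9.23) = -1.46*d^6 + 1.53*d^5 + 3.35*d^4 + 2.82*d^3 + 2.97*d^2 - 11.23*d - 6.52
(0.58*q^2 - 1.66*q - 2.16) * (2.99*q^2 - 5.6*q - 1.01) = 1.7342*q^4 - 8.2114*q^3 + 2.2518*q^2 + 13.7726*q + 2.1816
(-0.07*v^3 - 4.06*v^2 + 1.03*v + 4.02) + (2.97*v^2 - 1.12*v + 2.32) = -0.07*v^3 - 1.09*v^2 - 0.0900000000000001*v + 6.34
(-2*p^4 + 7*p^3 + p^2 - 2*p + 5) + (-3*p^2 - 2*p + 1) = -2*p^4 + 7*p^3 - 2*p^2 - 4*p + 6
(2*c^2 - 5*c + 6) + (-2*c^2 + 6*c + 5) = c + 11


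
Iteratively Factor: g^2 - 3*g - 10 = (g - 5)*(g + 2)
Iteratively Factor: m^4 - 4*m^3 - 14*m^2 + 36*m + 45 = (m - 5)*(m^3 + m^2 - 9*m - 9) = (m - 5)*(m + 1)*(m^2 - 9) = (m - 5)*(m - 3)*(m + 1)*(m + 3)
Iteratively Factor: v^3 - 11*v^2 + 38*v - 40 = (v - 5)*(v^2 - 6*v + 8) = (v - 5)*(v - 2)*(v - 4)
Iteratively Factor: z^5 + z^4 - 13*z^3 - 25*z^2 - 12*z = (z + 1)*(z^4 - 13*z^2 - 12*z) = (z + 1)*(z + 3)*(z^3 - 3*z^2 - 4*z) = (z - 4)*(z + 1)*(z + 3)*(z^2 + z) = (z - 4)*(z + 1)^2*(z + 3)*(z)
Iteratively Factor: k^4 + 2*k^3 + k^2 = (k)*(k^3 + 2*k^2 + k) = k^2*(k^2 + 2*k + 1) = k^2*(k + 1)*(k + 1)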